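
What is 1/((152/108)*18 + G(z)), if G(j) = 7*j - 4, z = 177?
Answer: 3/3781 ≈ 0.00079344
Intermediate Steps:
G(j) = -4 + 7*j
1/((152/108)*18 + G(z)) = 1/((152/108)*18 + (-4 + 7*177)) = 1/((152*(1/108))*18 + (-4 + 1239)) = 1/((38/27)*18 + 1235) = 1/(76/3 + 1235) = 1/(3781/3) = 3/3781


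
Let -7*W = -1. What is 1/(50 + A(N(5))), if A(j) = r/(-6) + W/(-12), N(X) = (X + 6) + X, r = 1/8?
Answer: 336/16789 ≈ 0.020013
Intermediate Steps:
r = 1/8 ≈ 0.12500
W = 1/7 (W = -1/7*(-1) = 1/7 ≈ 0.14286)
N(X) = 6 + 2*X (N(X) = (6 + X) + X = 6 + 2*X)
A(j) = -11/336 (A(j) = (1/8)/(-6) + (1/7)/(-12) = (1/8)*(-1/6) + (1/7)*(-1/12) = -1/48 - 1/84 = -11/336)
1/(50 + A(N(5))) = 1/(50 - 11/336) = 1/(16789/336) = 336/16789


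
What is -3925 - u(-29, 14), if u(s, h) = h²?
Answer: -4121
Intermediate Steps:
-3925 - u(-29, 14) = -3925 - 1*14² = -3925 - 1*196 = -3925 - 196 = -4121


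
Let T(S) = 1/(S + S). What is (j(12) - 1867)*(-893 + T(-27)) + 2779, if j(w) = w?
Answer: 89603731/54 ≈ 1.6593e+6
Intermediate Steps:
T(S) = 1/(2*S)
(j(12) - 1867)*(-893 + T(-27)) + 2779 = (12 - 1867)*(-893 + (½)/(-27)) + 2779 = -1855*(-893 + (½)*(-1/27)) + 2779 = -1855*(-893 - 1/54) + 2779 = -1855*(-48223/54) + 2779 = 89453665/54 + 2779 = 89603731/54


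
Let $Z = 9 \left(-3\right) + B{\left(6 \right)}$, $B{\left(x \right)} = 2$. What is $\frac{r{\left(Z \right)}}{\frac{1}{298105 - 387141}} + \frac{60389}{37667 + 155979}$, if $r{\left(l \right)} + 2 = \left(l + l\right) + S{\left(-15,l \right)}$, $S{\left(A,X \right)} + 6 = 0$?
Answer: $\frac{1000005045237}{193646} \approx 5.1641 \cdot 10^{6}$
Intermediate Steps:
$S{\left(A,X \right)} = -6$ ($S{\left(A,X \right)} = -6 + 0 = -6$)
$Z = -25$ ($Z = 9 \left(-3\right) + 2 = -27 + 2 = -25$)
$r{\left(l \right)} = -8 + 2 l$ ($r{\left(l \right)} = -2 + \left(\left(l + l\right) - 6\right) = -2 + \left(2 l - 6\right) = -2 + \left(-6 + 2 l\right) = -8 + 2 l$)
$\frac{r{\left(Z \right)}}{\frac{1}{298105 - 387141}} + \frac{60389}{37667 + 155979} = \frac{-8 + 2 \left(-25\right)}{\frac{1}{298105 - 387141}} + \frac{60389}{37667 + 155979} = \frac{-8 - 50}{\frac{1}{-89036}} + \frac{60389}{193646} = - \frac{58}{- \frac{1}{89036}} + 60389 \cdot \frac{1}{193646} = \left(-58\right) \left(-89036\right) + \frac{60389}{193646} = 5164088 + \frac{60389}{193646} = \frac{1000005045237}{193646}$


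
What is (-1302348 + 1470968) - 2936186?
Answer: -2767566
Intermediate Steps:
(-1302348 + 1470968) - 2936186 = 168620 - 2936186 = -2767566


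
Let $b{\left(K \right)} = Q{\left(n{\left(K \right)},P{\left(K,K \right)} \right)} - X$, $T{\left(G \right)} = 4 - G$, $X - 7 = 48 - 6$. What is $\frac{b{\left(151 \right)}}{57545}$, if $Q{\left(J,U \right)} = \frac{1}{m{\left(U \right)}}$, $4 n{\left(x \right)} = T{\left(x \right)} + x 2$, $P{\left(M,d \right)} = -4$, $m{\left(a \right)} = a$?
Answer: $- \frac{197}{230180} \approx -0.00085585$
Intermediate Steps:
$X = 49$ ($X = 7 + \left(48 - 6\right) = 7 + 42 = 49$)
$n{\left(x \right)} = 1 + \frac{x}{4}$ ($n{\left(x \right)} = \frac{\left(4 - x\right) + x 2}{4} = \frac{\left(4 - x\right) + 2 x}{4} = \frac{4 + x}{4} = 1 + \frac{x}{4}$)
$Q{\left(J,U \right)} = \frac{1}{U}$
$b{\left(K \right)} = - \frac{197}{4}$ ($b{\left(K \right)} = \frac{1}{-4} - 49 = - \frac{1}{4} - 49 = - \frac{197}{4}$)
$\frac{b{\left(151 \right)}}{57545} = - \frac{197}{4 \cdot 57545} = \left(- \frac{197}{4}\right) \frac{1}{57545} = - \frac{197}{230180}$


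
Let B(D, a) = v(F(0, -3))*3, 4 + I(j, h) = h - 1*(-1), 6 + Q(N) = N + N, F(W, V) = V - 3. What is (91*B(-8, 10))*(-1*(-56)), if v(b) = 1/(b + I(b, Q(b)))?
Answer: -5096/9 ≈ -566.22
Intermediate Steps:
F(W, V) = -3 + V
Q(N) = -6 + 2*N (Q(N) = -6 + (N + N) = -6 + 2*N)
I(j, h) = -3 + h (I(j, h) = -4 + (h - 1*(-1)) = -4 + (h + 1) = -4 + (1 + h) = -3 + h)
v(b) = 1/(-9 + 3*b) (v(b) = 1/(b + (-3 + (-6 + 2*b))) = 1/(b + (-9 + 2*b)) = 1/(-9 + 3*b))
B(D, a) = -⅑ (B(D, a) = (1/(3*(-3 + (-3 - 3))))*3 = (1/(3*(-3 - 6)))*3 = ((⅓)/(-9))*3 = ((⅓)*(-⅑))*3 = -1/27*3 = -⅑)
(91*B(-8, 10))*(-1*(-56)) = (91*(-⅑))*(-1*(-56)) = -91/9*56 = -5096/9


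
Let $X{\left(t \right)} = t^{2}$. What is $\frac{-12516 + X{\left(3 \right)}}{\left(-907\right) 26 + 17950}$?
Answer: $\frac{1137}{512} \approx 2.2207$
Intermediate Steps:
$\frac{-12516 + X{\left(3 \right)}}{\left(-907\right) 26 + 17950} = \frac{-12516 + 3^{2}}{\left(-907\right) 26 + 17950} = \frac{-12516 + 9}{-23582 + 17950} = - \frac{12507}{-5632} = \left(-12507\right) \left(- \frac{1}{5632}\right) = \frac{1137}{512}$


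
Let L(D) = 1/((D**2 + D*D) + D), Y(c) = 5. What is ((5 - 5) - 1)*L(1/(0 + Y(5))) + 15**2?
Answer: 1550/7 ≈ 221.43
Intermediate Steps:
L(D) = 1/(D + 2*D**2) (L(D) = 1/((D**2 + D**2) + D) = 1/(2*D**2 + D) = 1/(D + 2*D**2))
((5 - 5) - 1)*L(1/(0 + Y(5))) + 15**2 = ((5 - 5) - 1)*(1/((1/(0 + 5))*(1 + 2/(0 + 5)))) + 15**2 = (0 - 1)*(1/((1/5)*(1 + 2/5))) + 225 = -1/(1/5*(1 + 2*(1/5))) + 225 = -5/(1 + 2/5) + 225 = -5/7/5 + 225 = -5*5/7 + 225 = -1*25/7 + 225 = -25/7 + 225 = 1550/7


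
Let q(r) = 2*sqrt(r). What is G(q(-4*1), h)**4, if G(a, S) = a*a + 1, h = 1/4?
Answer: 50625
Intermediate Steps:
h = 1/4 ≈ 0.25000
G(a, S) = 1 + a**2 (G(a, S) = a**2 + 1 = 1 + a**2)
G(q(-4*1), h)**4 = (1 + (2*sqrt(-4*1))**2)**4 = (1 + (2*sqrt(-4))**2)**4 = (1 + (2*(2*I))**2)**4 = (1 + (4*I)**2)**4 = (1 - 16)**4 = (-15)**4 = 50625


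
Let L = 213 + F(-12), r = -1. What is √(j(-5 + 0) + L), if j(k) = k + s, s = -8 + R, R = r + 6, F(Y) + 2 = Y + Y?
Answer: √179 ≈ 13.379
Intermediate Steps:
F(Y) = -2 + 2*Y (F(Y) = -2 + (Y + Y) = -2 + 2*Y)
R = 5 (R = -1 + 6 = 5)
s = -3 (s = -8 + 5 = -3)
j(k) = -3 + k (j(k) = k - 3 = -3 + k)
L = 187 (L = 213 + (-2 + 2*(-12)) = 213 + (-2 - 24) = 213 - 26 = 187)
√(j(-5 + 0) + L) = √((-3 + (-5 + 0)) + 187) = √((-3 - 5) + 187) = √(-8 + 187) = √179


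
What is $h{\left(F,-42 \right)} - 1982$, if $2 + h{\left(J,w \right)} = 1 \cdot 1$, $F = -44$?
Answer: $-1983$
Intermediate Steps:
$h{\left(J,w \right)} = -1$ ($h{\left(J,w \right)} = -2 + 1 \cdot 1 = -2 + 1 = -1$)
$h{\left(F,-42 \right)} - 1982 = -1 - 1982 = -1983$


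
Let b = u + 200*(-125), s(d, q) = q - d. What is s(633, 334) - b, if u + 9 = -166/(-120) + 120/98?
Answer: 72639733/2940 ≈ 24707.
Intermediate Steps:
u = -18793/2940 (u = -9 + (-166/(-120) + 120/98) = -9 + (-166*(-1/120) + 120*(1/98)) = -9 + (83/60 + 60/49) = -9 + 7667/2940 = -18793/2940 ≈ -6.3922)
b = -73518793/2940 (b = -18793/2940 + 200*(-125) = -18793/2940 - 25000 = -73518793/2940 ≈ -25006.)
s(633, 334) - b = (334 - 1*633) - 1*(-73518793/2940) = (334 - 633) + 73518793/2940 = -299 + 73518793/2940 = 72639733/2940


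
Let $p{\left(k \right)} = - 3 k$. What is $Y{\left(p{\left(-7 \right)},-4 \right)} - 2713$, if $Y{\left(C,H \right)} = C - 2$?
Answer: $-2694$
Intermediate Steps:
$Y{\left(C,H \right)} = -2 + C$
$Y{\left(p{\left(-7 \right)},-4 \right)} - 2713 = \left(-2 - -21\right) - 2713 = \left(-2 + 21\right) - 2713 = 19 - 2713 = -2694$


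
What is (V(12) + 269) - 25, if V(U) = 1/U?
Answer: 2929/12 ≈ 244.08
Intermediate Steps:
(V(12) + 269) - 25 = (1/12 + 269) - 25 = 3229/12 - 25 = 2929/12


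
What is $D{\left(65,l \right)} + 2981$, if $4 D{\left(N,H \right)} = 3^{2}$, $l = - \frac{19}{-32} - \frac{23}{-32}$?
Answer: $\frac{11933}{4} \approx 2983.3$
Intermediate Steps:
$l = \frac{21}{16}$ ($l = \left(-19\right) \left(- \frac{1}{32}\right) - - \frac{23}{32} = \frac{19}{32} + \frac{23}{32} = \frac{21}{16} \approx 1.3125$)
$D{\left(N,H \right)} = \frac{9}{4}$ ($D{\left(N,H \right)} = \frac{3^{2}}{4} = \frac{1}{4} \cdot 9 = \frac{9}{4}$)
$D{\left(65,l \right)} + 2981 = \frac{9}{4} + 2981 = \frac{11933}{4}$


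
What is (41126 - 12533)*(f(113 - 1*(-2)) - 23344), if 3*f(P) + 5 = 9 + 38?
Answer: -667074690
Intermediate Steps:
f(P) = 14 (f(P) = -5/3 + (9 + 38)/3 = -5/3 + (⅓)*47 = -5/3 + 47/3 = 14)
(41126 - 12533)*(f(113 - 1*(-2)) - 23344) = (41126 - 12533)*(14 - 23344) = 28593*(-23330) = -667074690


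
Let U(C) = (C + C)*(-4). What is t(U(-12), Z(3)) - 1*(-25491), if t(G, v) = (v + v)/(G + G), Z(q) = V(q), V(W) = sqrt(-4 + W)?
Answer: 25491 + I/96 ≈ 25491.0 + 0.010417*I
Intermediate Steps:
Z(q) = sqrt(-4 + q)
U(C) = -8*C (U(C) = (2*C)*(-4) = -8*C)
t(G, v) = v/G (t(G, v) = (2*v)/((2*G)) = (2*v)*(1/(2*G)) = v/G)
t(U(-12), Z(3)) - 1*(-25491) = sqrt(-4 + 3)/((-8*(-12))) - 1*(-25491) = sqrt(-1)/96 + 25491 = I*(1/96) + 25491 = I/96 + 25491 = 25491 + I/96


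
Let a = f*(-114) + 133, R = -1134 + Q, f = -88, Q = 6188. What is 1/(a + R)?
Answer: 1/15219 ≈ 6.5707e-5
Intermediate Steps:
R = 5054 (R = -1134 + 6188 = 5054)
a = 10165 (a = -88*(-114) + 133 = 10032 + 133 = 10165)
1/(a + R) = 1/(10165 + 5054) = 1/15219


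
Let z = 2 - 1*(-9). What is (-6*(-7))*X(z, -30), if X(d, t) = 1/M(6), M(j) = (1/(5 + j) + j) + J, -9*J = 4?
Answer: 4158/559 ≈ 7.4383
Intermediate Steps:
J = -4/9 (J = -⅑*4 = -4/9 ≈ -0.44444)
M(j) = -4/9 + j + 1/(5 + j) (M(j) = (1/(5 + j) + j) - 4/9 = (j + 1/(5 + j)) - 4/9 = -4/9 + j + 1/(5 + j))
z = 11 (z = 2 + 9 = 11)
X(d, t) = 99/559 (X(d, t) = 1/((-11 + 9*6² + 41*6)/(9*(5 + 6))) = 1/((⅑)*(-11 + 9*36 + 246)/11) = 1/((⅑)*(1/11)*(-11 + 324 + 246)) = 1/((⅑)*(1/11)*559) = 1/(559/99) = 99/559)
(-6*(-7))*X(z, -30) = -6*(-7)*(99/559) = 42*(99/559) = 4158/559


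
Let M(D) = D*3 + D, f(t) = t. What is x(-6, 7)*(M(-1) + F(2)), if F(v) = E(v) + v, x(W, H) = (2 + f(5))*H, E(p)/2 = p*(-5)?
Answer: -1078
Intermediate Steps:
E(p) = -10*p (E(p) = 2*(p*(-5)) = 2*(-5*p) = -10*p)
x(W, H) = 7*H (x(W, H) = (2 + 5)*H = 7*H)
M(D) = 4*D (M(D) = 3*D + D = 4*D)
F(v) = -9*v (F(v) = -10*v + v = -9*v)
x(-6, 7)*(M(-1) + F(2)) = (7*7)*(4*(-1) - 9*2) = 49*(-4 - 18) = 49*(-22) = -1078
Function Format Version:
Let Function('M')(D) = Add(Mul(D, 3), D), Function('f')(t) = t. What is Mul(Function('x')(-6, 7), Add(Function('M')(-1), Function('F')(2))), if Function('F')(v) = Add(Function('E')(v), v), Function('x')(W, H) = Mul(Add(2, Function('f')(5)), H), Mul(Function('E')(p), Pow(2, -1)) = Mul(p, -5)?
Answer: -1078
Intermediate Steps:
Function('E')(p) = Mul(-10, p) (Function('E')(p) = Mul(2, Mul(p, -5)) = Mul(2, Mul(-5, p)) = Mul(-10, p))
Function('x')(W, H) = Mul(7, H) (Function('x')(W, H) = Mul(Add(2, 5), H) = Mul(7, H))
Function('M')(D) = Mul(4, D) (Function('M')(D) = Add(Mul(3, D), D) = Mul(4, D))
Function('F')(v) = Mul(-9, v) (Function('F')(v) = Add(Mul(-10, v), v) = Mul(-9, v))
Mul(Function('x')(-6, 7), Add(Function('M')(-1), Function('F')(2))) = Mul(Mul(7, 7), Add(Mul(4, -1), Mul(-9, 2))) = Mul(49, Add(-4, -18)) = Mul(49, -22) = -1078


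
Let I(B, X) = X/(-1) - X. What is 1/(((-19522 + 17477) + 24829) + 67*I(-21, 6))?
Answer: 1/21980 ≈ 4.5496e-5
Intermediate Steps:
I(B, X) = -2*X (I(B, X) = X*(-1) - X = -X - X = -2*X)
1/(((-19522 + 17477) + 24829) + 67*I(-21, 6)) = 1/(((-19522 + 17477) + 24829) + 67*(-2*6)) = 1/((-2045 + 24829) + 67*(-12)) = 1/(22784 - 804) = 1/21980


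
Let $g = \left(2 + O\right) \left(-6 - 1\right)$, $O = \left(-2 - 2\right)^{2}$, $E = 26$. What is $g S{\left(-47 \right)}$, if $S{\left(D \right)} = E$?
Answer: $-3276$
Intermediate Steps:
$O = 16$ ($O = \left(-4\right)^{2} = 16$)
$S{\left(D \right)} = 26$
$g = -126$ ($g = \left(2 + 16\right) \left(-6 - 1\right) = 18 \left(-7\right) = -126$)
$g S{\left(-47 \right)} = \left(-126\right) 26 = -3276$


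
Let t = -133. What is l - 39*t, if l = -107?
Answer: 5080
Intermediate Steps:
l - 39*t = -107 - 39*(-133) = -107 + 5187 = 5080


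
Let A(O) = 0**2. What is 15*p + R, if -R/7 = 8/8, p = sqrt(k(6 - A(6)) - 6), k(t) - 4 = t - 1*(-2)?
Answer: -7 + 15*sqrt(6) ≈ 29.742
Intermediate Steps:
A(O) = 0
k(t) = 6 + t (k(t) = 4 + (t - 1*(-2)) = 4 + (t + 2) = 4 + (2 + t) = 6 + t)
p = sqrt(6) (p = sqrt((6 + (6 - 1*0)) - 6) = sqrt((6 + (6 + 0)) - 6) = sqrt((6 + 6) - 6) = sqrt(12 - 6) = sqrt(6) ≈ 2.4495)
R = -7 (R = -56/8 = -7*1 = -7)
15*p + R = 15*sqrt(6) - 7 = -7 + 15*sqrt(6)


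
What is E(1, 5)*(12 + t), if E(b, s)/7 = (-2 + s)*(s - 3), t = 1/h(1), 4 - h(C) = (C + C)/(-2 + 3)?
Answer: 525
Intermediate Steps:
h(C) = 4 - 2*C (h(C) = 4 - (C + C)/(-2 + 3) = 4 - 2*C/1 = 4 - 2*C)
t = 1/2 (t = 1/(4 - 2*1) = 1/(4 - 2) = 1/2 ≈ 0.50000)
E(b, s) = 7*(-3 + s)*(-2 + s) (E(b, s) = 7*((-2 + s)*(s - 3)) = 7*((-2 + s)*(-3 + s)) = 7*((-3 + s)*(-2 + s)) = 7*(-3 + s)*(-2 + s))
E(1, 5)*(12 + t) = (42 - 35*5 + 7*5**2)*(12 + 1/2) = (42 - 175 + 7*25)*(25/2) = (42 - 175 + 175)*(25/2) = 42*(25/2) = 525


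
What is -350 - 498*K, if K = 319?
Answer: -159212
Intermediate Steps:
-350 - 498*K = -350 - 498*319 = -350 - 158862 = -159212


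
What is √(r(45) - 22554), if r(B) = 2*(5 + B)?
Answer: I*√22454 ≈ 149.85*I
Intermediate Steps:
r(B) = 10 + 2*B
√(r(45) - 22554) = √((10 + 2*45) - 22554) = √((10 + 90) - 22554) = √(100 - 22554) = √(-22454) = I*√22454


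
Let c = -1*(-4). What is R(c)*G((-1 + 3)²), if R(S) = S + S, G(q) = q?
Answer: 32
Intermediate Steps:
c = 4
R(S) = 2*S
R(c)*G((-1 + 3)²) = (2*4)*(-1 + 3)² = 8*2² = 8*4 = 32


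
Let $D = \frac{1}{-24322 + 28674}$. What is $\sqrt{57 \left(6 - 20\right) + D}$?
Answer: $\frac{i \sqrt{59039215}}{272} \approx 28.249 i$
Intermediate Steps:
$D = \frac{1}{4352} \approx 0.00022978$
$\sqrt{57 \left(6 - 20\right) + D} = \sqrt{57 \left(6 - 20\right) + \frac{1}{4352}} = \sqrt{57 \left(-14\right) + \frac{1}{4352}} = \sqrt{-798 + \frac{1}{4352}} = \sqrt{- \frac{3472895}{4352}} = \frac{i \sqrt{59039215}}{272}$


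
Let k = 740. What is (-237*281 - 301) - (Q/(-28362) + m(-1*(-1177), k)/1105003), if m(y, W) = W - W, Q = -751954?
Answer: -949056515/14181 ≈ -66925.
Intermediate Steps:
m(y, W) = 0
(-237*281 - 301) - (Q/(-28362) + m(-1*(-1177), k)/1105003) = (-237*281 - 301) - (-751954/(-28362) + 0/1105003) = (-66597 - 301) - (-751954*(-1/28362) + 0*(1/1105003)) = -66898 - (375977/14181 + 0) = -66898 - 1*375977/14181 = -66898 - 375977/14181 = -949056515/14181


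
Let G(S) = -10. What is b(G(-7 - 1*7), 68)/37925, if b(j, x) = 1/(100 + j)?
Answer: 1/3413250 ≈ 2.9298e-7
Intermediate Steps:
b(G(-7 - 1*7), 68)/37925 = 1/((100 - 10)*37925) = (1/37925)/90 = (1/90)*(1/37925) = 1/3413250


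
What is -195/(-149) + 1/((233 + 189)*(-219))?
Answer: 18021361/13770282 ≈ 1.3087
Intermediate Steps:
-195/(-149) + 1/((233 + 189)*(-219)) = -195*(-1/149) - 1/219/422 = 195/149 + (1/422)*(-1/219) = 195/149 - 1/92418 = 18021361/13770282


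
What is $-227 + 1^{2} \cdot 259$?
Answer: $32$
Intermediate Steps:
$-227 + 1^{2} \cdot 259 = -227 + 1 \cdot 259 = -227 + 259 = 32$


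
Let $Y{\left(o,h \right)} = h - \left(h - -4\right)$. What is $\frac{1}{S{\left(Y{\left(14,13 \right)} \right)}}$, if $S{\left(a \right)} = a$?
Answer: $- \frac{1}{4} \approx -0.25$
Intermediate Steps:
$Y{\left(o,h \right)} = -4$ ($Y{\left(o,h \right)} = h - \left(h + 4\right) = h - \left(4 + h\right) = -4$)
$\frac{1}{S{\left(Y{\left(14,13 \right)} \right)}} = \frac{1}{-4} = - \frac{1}{4}$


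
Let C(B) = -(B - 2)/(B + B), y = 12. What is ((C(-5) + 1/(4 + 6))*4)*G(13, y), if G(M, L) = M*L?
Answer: -1872/5 ≈ -374.40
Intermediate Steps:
C(B) = -(-2 + B)/(2*B)
G(M, L) = L*M
((C(-5) + 1/(4 + 6))*4)*G(13, y) = (((½)*(2 - 1*(-5))/(-5) + 1/(4 + 6))*4)*(12*13) = (((½)*(-⅕)*(2 + 5) + 1/10)*4)*156 = (((½)*(-⅕)*7 + ⅒)*4)*156 = ((-7/10 + ⅒)*4)*156 = -⅗*4*156 = -12/5*156 = -1872/5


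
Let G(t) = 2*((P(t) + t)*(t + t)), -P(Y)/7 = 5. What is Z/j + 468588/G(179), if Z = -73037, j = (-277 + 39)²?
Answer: 396089413/121671312 ≈ 3.2554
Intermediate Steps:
P(Y) = -35 (P(Y) = -7*5 = -35)
j = 56644 (j = (-238)² = 56644)
G(t) = 4*t*(-35 + t) (G(t) = 2*((-35 + t)*(t + t)) = 2*((-35 + t)*(2*t)) = 2*(2*t*(-35 + t)) = 4*t*(-35 + t))
Z/j + 468588/G(179) = -73037/56644 + 468588/((4*179*(-35 + 179))) = -73037*1/56644 + 468588/((4*179*144)) = -73037/56644 + 468588/103104 = -73037/56644 + 468588*(1/103104) = -73037/56644 + 39049/8592 = 396089413/121671312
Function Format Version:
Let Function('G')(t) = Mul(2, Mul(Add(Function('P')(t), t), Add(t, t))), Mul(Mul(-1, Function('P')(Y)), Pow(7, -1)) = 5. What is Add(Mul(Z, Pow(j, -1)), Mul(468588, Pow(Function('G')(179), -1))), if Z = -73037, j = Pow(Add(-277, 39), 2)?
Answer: Rational(396089413, 121671312) ≈ 3.2554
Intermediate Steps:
Function('P')(Y) = -35 (Function('P')(Y) = Mul(-7, 5) = -35)
j = 56644 (j = Pow(-238, 2) = 56644)
Function('G')(t) = Mul(4, t, Add(-35, t)) (Function('G')(t) = Mul(2, Mul(Add(-35, t), Add(t, t))) = Mul(2, Mul(Add(-35, t), Mul(2, t))) = Mul(2, Mul(2, t, Add(-35, t))) = Mul(4, t, Add(-35, t)))
Add(Mul(Z, Pow(j, -1)), Mul(468588, Pow(Function('G')(179), -1))) = Add(Mul(-73037, Pow(56644, -1)), Mul(468588, Pow(Mul(4, 179, Add(-35, 179)), -1))) = Add(Mul(-73037, Rational(1, 56644)), Mul(468588, Pow(Mul(4, 179, 144), -1))) = Add(Rational(-73037, 56644), Mul(468588, Pow(103104, -1))) = Add(Rational(-73037, 56644), Mul(468588, Rational(1, 103104))) = Add(Rational(-73037, 56644), Rational(39049, 8592)) = Rational(396089413, 121671312)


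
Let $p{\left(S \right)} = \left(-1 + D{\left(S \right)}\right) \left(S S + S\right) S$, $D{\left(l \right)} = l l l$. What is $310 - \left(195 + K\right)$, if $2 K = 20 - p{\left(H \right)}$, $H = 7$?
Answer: $67137$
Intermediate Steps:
$D{\left(l \right)} = l^{3}$ ($D{\left(l \right)} = l^{2} l = l^{3}$)
$p{\left(S \right)} = S \left(-1 + S^{3}\right) \left(S + S^{2}\right)$ ($p{\left(S \right)} = \left(-1 + S^{3}\right) \left(S S + S\right) S = \left(-1 + S^{3}\right) \left(S^{2} + S\right) S = \left(-1 + S^{3}\right) \left(S + S^{2}\right) S = S \left(-1 + S^{3}\right) \left(S + S^{2}\right)$)
$K = -67022$ ($K = \frac{20 - 7^{2} \left(-1 + 7^{3} + 7^{4} - 7\right)}{2} = \frac{20 - 49 \left(-1 + 343 + 2401 - 7\right)}{2} = \frac{20 - 49 \cdot 2736}{2} = \frac{20 - 134064}{2} = \frac{1}{2} \left(-134044\right) = -67022$)
$310 - \left(195 + K\right) = 310 - \left(195 - 67022\right) = 310 - -66827 = 310 + 66827 = 67137$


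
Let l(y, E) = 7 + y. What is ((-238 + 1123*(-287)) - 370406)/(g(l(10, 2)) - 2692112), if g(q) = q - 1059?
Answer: 692945/2693154 ≈ 0.25730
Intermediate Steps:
g(q) = -1059 + q
((-238 + 1123*(-287)) - 370406)/(g(l(10, 2)) - 2692112) = ((-238 + 1123*(-287)) - 370406)/((-1059 + (7 + 10)) - 2692112) = ((-238 - 322301) - 370406)/((-1059 + 17) - 2692112) = (-322539 - 370406)/(-1042 - 2692112) = -692945/(-2693154) = -692945*(-1/2693154) = 692945/2693154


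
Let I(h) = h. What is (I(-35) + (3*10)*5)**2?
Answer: 13225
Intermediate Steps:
(I(-35) + (3*10)*5)**2 = (-35 + (3*10)*5)**2 = (-35 + 30*5)**2 = (-35 + 150)**2 = 115**2 = 13225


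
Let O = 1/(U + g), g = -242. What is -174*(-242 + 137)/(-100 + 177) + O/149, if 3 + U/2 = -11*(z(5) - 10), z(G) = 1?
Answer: 19444489/81950 ≈ 237.27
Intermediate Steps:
U = 192 (U = -6 + 2*(-11*(1 - 10)) = -6 + 2*(-11*(-9)) = -6 + 2*99 = -6 + 198 = 192)
O = -1/50 (O = 1/(192 - 242) = 1/(-50) = -1/50 ≈ -0.020000)
-174*(-242 + 137)/(-100 + 177) + O/149 = -174*(-242 + 137)/(-100 + 177) - 1/50/149 = -174/(77/(-105)) - 1/50*1/149 = -174/(77*(-1/105)) - 1/7450 = -174/(-11/15) - 1/7450 = -174*(-15/11) - 1/7450 = 2610/11 - 1/7450 = 19444489/81950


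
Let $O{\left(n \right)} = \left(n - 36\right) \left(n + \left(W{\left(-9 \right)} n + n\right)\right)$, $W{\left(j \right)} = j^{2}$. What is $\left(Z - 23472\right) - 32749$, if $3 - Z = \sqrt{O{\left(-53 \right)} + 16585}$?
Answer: $-56218 - 12 \sqrt{2834} \approx -56857.0$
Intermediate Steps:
$O{\left(n \right)} = 83 n \left(-36 + n\right)$ ($O{\left(n \right)} = \left(n - 36\right) \left(n + \left(\left(-9\right)^{2} n + n\right)\right) = \left(-36 + n\right) \left(n + \left(81 n + n\right)\right) = \left(-36 + n\right) \left(n + 82 n\right) = \left(-36 + n\right) 83 n = 83 n \left(-36 + n\right)$)
$Z = 3 - 12 \sqrt{2834}$ ($Z = 3 - \sqrt{83 \left(-53\right) \left(-36 - 53\right) + 16585} = 3 - \sqrt{83 \left(-53\right) \left(-89\right) + 16585} = 3 - \sqrt{391511 + 16585} = 3 - \sqrt{408096} = 3 - 12 \sqrt{2834} \approx -635.82$)
$\left(Z - 23472\right) - 32749 = \left(\left(3 - 12 \sqrt{2834}\right) - 23472\right) - 32749 = \left(-23469 - 12 \sqrt{2834}\right) - 32749 = -56218 - 12 \sqrt{2834}$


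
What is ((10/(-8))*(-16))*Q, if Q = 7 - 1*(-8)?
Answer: 300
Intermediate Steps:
Q = 15 (Q = 7 + 8 = 15)
((10/(-8))*(-16))*Q = ((10/(-8))*(-16))*15 = ((10*(-⅛))*(-16))*15 = -5/4*(-16)*15 = 20*15 = 300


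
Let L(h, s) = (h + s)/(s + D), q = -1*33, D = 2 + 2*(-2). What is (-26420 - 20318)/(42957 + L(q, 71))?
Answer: -3224922/2964071 ≈ -1.0880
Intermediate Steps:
D = -2 (D = 2 - 4 = -2)
q = -33
L(h, s) = (h + s)/(-2 + s) (L(h, s) = (h + s)/(s - 2) = (h + s)/(-2 + s))
(-26420 - 20318)/(42957 + L(q, 71)) = (-26420 - 20318)/(42957 + (-33 + 71)/(-2 + 71)) = -46738/(42957 + 38/69) = -46738/2964071/69 = -46738*69/2964071 = -3224922/2964071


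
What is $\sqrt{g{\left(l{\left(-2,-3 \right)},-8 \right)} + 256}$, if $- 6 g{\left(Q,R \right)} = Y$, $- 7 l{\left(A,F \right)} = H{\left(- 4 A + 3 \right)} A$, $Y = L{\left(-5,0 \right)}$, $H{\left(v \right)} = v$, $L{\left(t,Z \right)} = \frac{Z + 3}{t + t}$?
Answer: $\frac{3 \sqrt{2845}}{10} \approx 16.002$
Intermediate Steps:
$L{\left(t,Z \right)} = \frac{3 + Z}{2 t}$
$Y = - \frac{3}{10}$ ($Y = \frac{3 + 0}{2 \left(-5\right)} = \frac{1}{2} \left(- \frac{1}{5}\right) 3 = - \frac{3}{10} \approx -0.3$)
$l{\left(A,F \right)} = - \frac{A \left(3 - 4 A\right)}{7}$ ($l{\left(A,F \right)} = - \frac{\left(- 4 A + 3\right) A}{7} = - \frac{\left(3 - 4 A\right) A}{7} = - \frac{A \left(3 - 4 A\right)}{7}$)
$g{\left(Q,R \right)} = \frac{1}{20}$ ($g{\left(Q,R \right)} = \left(- \frac{1}{6}\right) \left(- \frac{3}{10}\right) = \frac{1}{20}$)
$\sqrt{g{\left(l{\left(-2,-3 \right)},-8 \right)} + 256} = \sqrt{\frac{1}{20} + 256} = \sqrt{\frac{5121}{20}} = \frac{3 \sqrt{2845}}{10}$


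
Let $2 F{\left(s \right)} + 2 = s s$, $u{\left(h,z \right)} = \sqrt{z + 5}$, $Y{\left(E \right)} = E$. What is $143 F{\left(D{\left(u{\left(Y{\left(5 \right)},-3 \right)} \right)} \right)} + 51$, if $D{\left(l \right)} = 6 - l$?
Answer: $2625 - 858 \sqrt{2} \approx 1411.6$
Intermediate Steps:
$u{\left(h,z \right)} = \sqrt{5 + z}$
$F{\left(s \right)} = -1 + \frac{s^{2}}{2}$ ($F{\left(s \right)} = -1 + \frac{s s}{2} = -1 + \frac{s^{2}}{2}$)
$143 F{\left(D{\left(u{\left(Y{\left(5 \right)},-3 \right)} \right)} \right)} + 51 = 143 \left(-1 + \frac{\left(6 - \sqrt{5 - 3}\right)^{2}}{2}\right) + 51 = 143 \left(-1 + \frac{\left(6 - \sqrt{2}\right)^{2}}{2}\right) + 51 = \left(-143 + \frac{143 \left(6 - \sqrt{2}\right)^{2}}{2}\right) + 51 = -92 + \frac{143 \left(6 - \sqrt{2}\right)^{2}}{2}$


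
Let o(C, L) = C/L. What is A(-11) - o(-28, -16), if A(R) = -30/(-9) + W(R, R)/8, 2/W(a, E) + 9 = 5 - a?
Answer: 34/21 ≈ 1.6190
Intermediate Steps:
W(a, E) = 2/(-4 - a) (W(a, E) = 2/(-9 + (5 - a)) = 2/(-4 - a))
A(R) = 10/3 - 1/(4*(4 + R)) (A(R) = -30/(-9) - 2/(4 + R)/8 = -30*(-⅑) - 2/(4 + R)*(⅛) = 10/3 - 1/(4*(4 + R)))
A(-11) - o(-28, -16) = (157 + 40*(-11))/(12*(4 - 11)) - (-28)/(-16) = (1/12)*(157 - 440)/(-7) - (-28)*(-1)/16 = (1/12)*(-⅐)*(-283) - 1*7/4 = 283/84 - 7/4 = 34/21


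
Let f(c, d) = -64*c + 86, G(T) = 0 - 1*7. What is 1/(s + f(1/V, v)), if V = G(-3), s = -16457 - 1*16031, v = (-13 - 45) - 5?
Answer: -7/226750 ≈ -3.0871e-5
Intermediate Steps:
v = -63 (v = -58 - 5 = -63)
s = -32488 (s = -16457 - 16031 = -32488)
G(T) = -7 (G(T) = 0 - 7 = -7)
V = -7
f(c, d) = 86 - 64*c
1/(s + f(1/V, v)) = 1/(-32488 + (86 - 64/(-7))) = 1/(-32488 + (86 - 64*(-⅐))) = 1/(-32488 + (86 + 64/7)) = 1/(-32488 + 666/7) = 1/(-226750/7) = -7/226750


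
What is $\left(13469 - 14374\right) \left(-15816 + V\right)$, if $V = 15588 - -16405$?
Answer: $-14640185$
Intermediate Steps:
$V = 31993$ ($V = 15588 + 16405 = 31993$)
$\left(13469 - 14374\right) \left(-15816 + V\right) = \left(13469 - 14374\right) \left(-15816 + 31993\right) = \left(-905\right) 16177 = -14640185$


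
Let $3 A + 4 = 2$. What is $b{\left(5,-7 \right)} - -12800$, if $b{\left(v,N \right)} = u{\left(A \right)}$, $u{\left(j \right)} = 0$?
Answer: $12800$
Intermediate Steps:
$A = - \frac{2}{3}$ ($A = - \frac{4}{3} + \frac{1}{3} \cdot 2 = - \frac{4}{3} + \frac{2}{3} = - \frac{2}{3} \approx -0.66667$)
$b{\left(v,N \right)} = 0$
$b{\left(5,-7 \right)} - -12800 = 0 - -12800 = 0 + 12800 = 12800$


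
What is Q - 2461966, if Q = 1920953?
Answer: -541013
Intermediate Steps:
Q - 2461966 = 1920953 - 2461966 = -541013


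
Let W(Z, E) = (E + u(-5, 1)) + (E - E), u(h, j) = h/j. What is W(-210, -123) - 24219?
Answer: -24347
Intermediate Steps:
W(Z, E) = -5 + E (W(Z, E) = (E - 5/1) + (E - E) = (E - 5*1) + 0 = (E - 5) + 0 = (-5 + E) + 0 = -5 + E)
W(-210, -123) - 24219 = (-5 - 123) - 24219 = -128 - 24219 = -24347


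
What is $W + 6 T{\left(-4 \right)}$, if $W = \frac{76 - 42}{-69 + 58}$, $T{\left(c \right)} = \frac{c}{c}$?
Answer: $\frac{32}{11} \approx 2.9091$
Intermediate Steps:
$T{\left(c \right)} = 1$
$W = - \frac{34}{11}$ ($W = \frac{34}{-11} = 34 \left(- \frac{1}{11}\right) = - \frac{34}{11} \approx -3.0909$)
$W + 6 T{\left(-4 \right)} = - \frac{34}{11} + 6 \cdot 1 = - \frac{34}{11} + 6 = \frac{32}{11}$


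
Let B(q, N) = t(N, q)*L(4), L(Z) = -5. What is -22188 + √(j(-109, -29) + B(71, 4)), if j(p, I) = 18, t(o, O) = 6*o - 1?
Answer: -22188 + I*√97 ≈ -22188.0 + 9.8489*I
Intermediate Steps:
t(o, O) = -1 + 6*o
B(q, N) = 5 - 30*N (B(q, N) = (-1 + 6*N)*(-5) = 5 - 30*N)
-22188 + √(j(-109, -29) + B(71, 4)) = -22188 + √(18 + (5 - 30*4)) = -22188 + √(18 + (5 - 120)) = -22188 + √(18 - 115) = -22188 + √(-97) = -22188 + I*√97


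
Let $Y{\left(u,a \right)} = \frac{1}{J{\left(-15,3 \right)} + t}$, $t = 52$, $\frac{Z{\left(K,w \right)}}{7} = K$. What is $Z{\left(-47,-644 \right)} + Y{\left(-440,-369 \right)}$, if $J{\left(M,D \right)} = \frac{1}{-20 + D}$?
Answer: $- \frac{290490}{883} \approx -328.98$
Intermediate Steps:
$Z{\left(K,w \right)} = 7 K$
$Y{\left(u,a \right)} = \frac{17}{883}$ ($Y{\left(u,a \right)} = \frac{1}{\frac{1}{-20 + 3} + 52} = \frac{1}{\frac{1}{-17} + 52} = \frac{1}{- \frac{1}{17} + 52} = \frac{1}{\frac{883}{17}} = \frac{17}{883}$)
$Z{\left(-47,-644 \right)} + Y{\left(-440,-369 \right)} = 7 \left(-47\right) + \frac{17}{883} = -329 + \frac{17}{883} = - \frac{290490}{883}$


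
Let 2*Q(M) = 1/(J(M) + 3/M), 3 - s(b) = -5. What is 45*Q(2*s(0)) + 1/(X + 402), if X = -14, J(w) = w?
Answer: 139939/100492 ≈ 1.3925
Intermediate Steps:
s(b) = 8 (s(b) = 3 - 1*(-5) = 3 + 5 = 8)
Q(M) = 1/(2*(M + 3/M))
45*Q(2*s(0)) + 1/(X + 402) = 45*((2*8)/(2*(3 + (2*8)²))) + 1/(-14 + 402) = 45*((½)*16/(3 + 16²)) + 1/388 = 45*((½)*16/(3 + 256)) + 1/388 = 45*((½)*16/259) + 1/388 = 45*((½)*16*(1/259)) + 1/388 = 45*(8/259) + 1/388 = 360/259 + 1/388 = 139939/100492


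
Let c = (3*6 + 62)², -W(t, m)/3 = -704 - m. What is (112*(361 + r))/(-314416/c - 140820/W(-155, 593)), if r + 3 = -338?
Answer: -1162112000/44263347 ≈ -26.254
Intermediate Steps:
r = -341 (r = -3 - 338 = -341)
W(t, m) = 2112 + 3*m (W(t, m) = -3*(-704 - m) = 2112 + 3*m)
c = 6400 (c = (18 + 62)² = 80² = 6400)
(112*(361 + r))/(-314416/c - 140820/W(-155, 593)) = (112*(361 - 341))/(-314416/6400 - 140820/(2112 + 3*593)) = (112*20)/(-314416*1/6400 - 140820/(2112 + 1779)) = 2240/(-19651/400 - 140820/3891) = 2240/(-19651/400 - 140820*1/3891) = 2240/(-19651/400 - 46940/1297) = 2240/(-44263347/518800) = 2240*(-518800/44263347) = -1162112000/44263347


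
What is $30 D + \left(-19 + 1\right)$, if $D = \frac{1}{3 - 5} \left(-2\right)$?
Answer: $12$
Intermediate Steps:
$D = 1$ ($D = \frac{1}{-2} \left(-2\right) = \left(- \frac{1}{2}\right) \left(-2\right) = 1$)
$30 D + \left(-19 + 1\right) = 30 \cdot 1 + \left(-19 + 1\right) = 30 - 18 = 12$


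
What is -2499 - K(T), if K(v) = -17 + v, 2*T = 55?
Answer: -5019/2 ≈ -2509.5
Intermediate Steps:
T = 55/2 (T = (½)*55 = 55/2 ≈ 27.500)
-2499 - K(T) = -2499 - (-17 + 55/2) = -2499 - 1*21/2 = -2499 - 21/2 = -5019/2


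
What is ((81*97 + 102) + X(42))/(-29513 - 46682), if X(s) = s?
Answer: -1143/10885 ≈ -0.10501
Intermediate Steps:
((81*97 + 102) + X(42))/(-29513 - 46682) = ((81*97 + 102) + 42)/(-29513 - 46682) = ((7857 + 102) + 42)/(-76195) = (7959 + 42)*(-1/76195) = 8001*(-1/76195) = -1143/10885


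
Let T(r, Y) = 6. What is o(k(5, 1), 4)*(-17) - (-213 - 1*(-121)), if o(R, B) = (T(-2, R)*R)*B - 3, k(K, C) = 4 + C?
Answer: -1897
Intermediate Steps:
o(R, B) = -3 + 6*B*R (o(R, B) = (6*R)*B - 3 = 6*B*R - 3 = -3 + 6*B*R)
o(k(5, 1), 4)*(-17) - (-213 - 1*(-121)) = (-3 + 6*4*(4 + 1))*(-17) - (-213 - 1*(-121)) = (-3 + 6*4*5)*(-17) - (-213 + 121) = (-3 + 120)*(-17) - 1*(-92) = 117*(-17) + 92 = -1989 + 92 = -1897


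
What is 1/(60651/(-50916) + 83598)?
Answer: 16972/1418805039 ≈ 1.1962e-5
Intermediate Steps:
1/(60651/(-50916) + 83598) = 1/(60651*(-1/50916) + 83598) = 1/(-20217/16972 + 83598) = 1/(1418805039/16972) = 16972/1418805039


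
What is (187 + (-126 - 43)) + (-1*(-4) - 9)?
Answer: 13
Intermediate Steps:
(187 + (-126 - 43)) + (-1*(-4) - 9) = (187 - 169) + (4 - 9) = 18 - 5 = 13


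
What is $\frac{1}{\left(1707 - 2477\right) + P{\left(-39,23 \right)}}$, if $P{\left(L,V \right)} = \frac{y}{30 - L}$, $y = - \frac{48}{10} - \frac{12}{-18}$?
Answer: $- \frac{1035}{797012} \approx -0.0012986$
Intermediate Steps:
$y = - \frac{62}{15}$ ($y = \left(-48\right) \frac{1}{10} - - \frac{2}{3} = - \frac{24}{5} + \frac{2}{3} = - \frac{62}{15} \approx -4.1333$)
$P{\left(L,V \right)} = - \frac{62}{15 \left(30 - L\right)}$
$\frac{1}{\left(1707 - 2477\right) + P{\left(-39,23 \right)}} = \frac{1}{\left(1707 - 2477\right) + \frac{62}{15 \left(-30 - 39\right)}} = \frac{1}{-770 + \frac{62}{15 \left(-69\right)}} = \frac{1}{-770 + \frac{62}{15} \left(- \frac{1}{69}\right)} = \frac{1}{-770 - \frac{62}{1035}} = \frac{1}{- \frac{797012}{1035}} = - \frac{1035}{797012}$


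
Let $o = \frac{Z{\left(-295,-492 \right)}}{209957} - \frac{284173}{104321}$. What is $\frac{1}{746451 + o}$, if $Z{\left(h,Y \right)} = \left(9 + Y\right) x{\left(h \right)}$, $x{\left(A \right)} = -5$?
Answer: $\frac{21902924197}{16349400257599501} \approx 1.3397 \cdot 10^{-6}$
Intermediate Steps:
$Z{\left(h,Y \right)} = -45 - 5 Y$ ($Z{\left(h,Y \right)} = \left(9 + Y\right) \left(-5\right) = -45 - 5 Y$)
$o = - \frac{59412175346}{21902924197}$ ($o = \frac{-45 - -2460}{209957} - \frac{284173}{104321} = \left(-45 + 2460\right) \frac{1}{209957} - \frac{284173}{104321} = 2415 \cdot \frac{1}{209957} - \frac{284173}{104321} = \frac{2415}{209957} - \frac{284173}{104321} = - \frac{59412175346}{21902924197} \approx -2.7125$)
$\frac{1}{746451 + o} = \frac{1}{746451 - \frac{59412175346}{21902924197}} = \frac{1}{\frac{16349400257599501}{21902924197}} = \frac{21902924197}{16349400257599501}$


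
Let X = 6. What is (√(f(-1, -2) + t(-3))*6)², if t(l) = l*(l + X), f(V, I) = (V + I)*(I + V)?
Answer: 0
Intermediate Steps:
f(V, I) = (I + V)² (f(V, I) = (I + V)*(I + V) = (I + V)²)
t(l) = l*(6 + l) (t(l) = l*(l + 6) = l*(6 + l))
(√(f(-1, -2) + t(-3))*6)² = (√((-2 - 1)² - 3*(6 - 3))*6)² = (√((-3)² - 3*3)*6)² = (√(9 - 9)*6)² = (√0*6)² = (0*6)² = 0² = 0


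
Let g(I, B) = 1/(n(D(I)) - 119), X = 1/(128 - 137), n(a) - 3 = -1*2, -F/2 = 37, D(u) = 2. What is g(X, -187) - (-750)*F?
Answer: -6549001/118 ≈ -55500.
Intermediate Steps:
F = -74 (F = -2*37 = -74)
n(a) = 1 (n(a) = 3 - 1*2 = 3 - 2 = 1)
X = -⅑ (X = 1/(-9) = -⅑ ≈ -0.11111)
g(I, B) = -1/118 (g(I, B) = 1/(1 - 119) = 1/(-118) = -1/118)
g(X, -187) - (-750)*F = -1/118 - (-750)*(-74) = -1/118 - 1*55500 = -1/118 - 55500 = -6549001/118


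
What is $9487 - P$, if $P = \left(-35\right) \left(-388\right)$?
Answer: $-4093$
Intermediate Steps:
$P = 13580$
$9487 - P = 9487 - 13580 = -4093$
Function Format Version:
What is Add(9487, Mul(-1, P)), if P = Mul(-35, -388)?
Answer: -4093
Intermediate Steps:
P = 13580
Add(9487, Mul(-1, P)) = Add(9487, Mul(-1, 13580)) = Add(9487, -13580) = -4093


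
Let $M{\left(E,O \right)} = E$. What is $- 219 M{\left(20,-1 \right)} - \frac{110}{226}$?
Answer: $- \frac{494995}{113} \approx -4380.5$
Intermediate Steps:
$- 219 M{\left(20,-1 \right)} - \frac{110}{226} = \left(-219\right) 20 - \frac{110}{226} = -4380 - \frac{55}{113} = - \frac{494995}{113}$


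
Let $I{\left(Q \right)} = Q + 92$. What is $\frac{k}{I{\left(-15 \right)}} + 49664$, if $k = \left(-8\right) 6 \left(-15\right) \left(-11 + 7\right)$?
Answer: $\frac{3821248}{77} \approx 49627.0$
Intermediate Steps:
$I{\left(Q \right)} = 92 + Q$
$k = -2880$ ($k = \left(-48\right) \left(-15\right) \left(-4\right) = 720 \left(-4\right) = -2880$)
$\frac{k}{I{\left(-15 \right)}} + 49664 = - \frac{2880}{92 - 15} + 49664 = - \frac{2880}{77} + 49664 = \frac{3821248}{77}$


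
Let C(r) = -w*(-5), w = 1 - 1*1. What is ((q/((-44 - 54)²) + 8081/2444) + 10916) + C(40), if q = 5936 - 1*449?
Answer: 32039161671/2934022 ≈ 10920.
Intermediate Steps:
w = 0 (w = 1 - 1 = 0)
q = 5487 (q = 5936 - 449 = 5487)
C(r) = 0 (C(r) = -1*0*(-5) = 0*(-5) = 0)
((q/((-44 - 54)²) + 8081/2444) + 10916) + C(40) = ((5487/((-44 - 54)²) + 8081/2444) + 10916) + 0 = ((5487/((-98)²) + 8081*(1/2444)) + 10916) + 0 = ((5487/9604 + 8081/2444) + 10916) + 0 = (11377519/2934022 + 10916) + 0 = 32039161671/2934022 + 0 = 32039161671/2934022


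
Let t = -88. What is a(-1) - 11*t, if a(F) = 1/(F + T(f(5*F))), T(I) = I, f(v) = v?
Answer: 5807/6 ≈ 967.83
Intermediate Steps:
a(F) = 1/(6*F) (a(F) = 1/(F + 5*F) = 1/(6*F))
a(-1) - 11*t = (⅙)/(-1) - 11*(-88) = (⅙)*(-1) + 968 = -⅙ + 968 = 5807/6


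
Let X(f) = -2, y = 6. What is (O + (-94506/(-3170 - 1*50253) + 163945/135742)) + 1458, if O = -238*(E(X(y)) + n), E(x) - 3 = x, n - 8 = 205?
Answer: -358751238633297/7251744866 ≈ -49471.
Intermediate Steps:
n = 213 (n = 8 + 205 = 213)
E(x) = 3 + x
O = -50932 (O = -238*((3 - 2) + 213) = -238*(1 + 213) = -238*214 = -50932)
(O + (-94506/(-3170 - 1*50253) + 163945/135742)) + 1458 = (-50932 + (-94506/(-3170 - 1*50253) + 163945/135742)) + 1458 = (-50932 + (-94506/(-3170 - 50253) + 163945*(1/135742))) + 1458 = (-50932 + (-94506/(-53423) + 163945/135742)) + 1458 = (-50932 + (-94506*(-1/53423) + 163945/135742)) + 1458 = (-50932 + (94506/53423 + 163945/135742)) + 1458 = (-50932 + 21586867187/7251744866) + 1458 = -369324282647925/7251744866 + 1458 = -358751238633297/7251744866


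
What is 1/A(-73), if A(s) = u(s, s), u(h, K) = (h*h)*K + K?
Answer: -1/389090 ≈ -2.5701e-6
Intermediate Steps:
u(h, K) = K + K*h**2 (u(h, K) = h**2*K + K = K*h**2 + K = K + K*h**2)
A(s) = s*(1 + s**2)
1/A(-73) = 1/(-73 + (-73)**3) = 1/(-73 - 389017) = 1/(-389090) = -1/389090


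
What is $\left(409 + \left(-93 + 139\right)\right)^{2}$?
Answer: $207025$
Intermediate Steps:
$\left(409 + \left(-93 + 139\right)\right)^{2} = \left(409 + 46\right)^{2} = 455^{2} = 207025$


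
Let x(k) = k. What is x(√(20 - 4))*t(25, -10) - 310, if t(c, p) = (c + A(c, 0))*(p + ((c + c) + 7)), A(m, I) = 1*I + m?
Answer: 9090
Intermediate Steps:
A(m, I) = I + m
t(c, p) = 2*c*(7 + p + 2*c) (t(c, p) = (c + (0 + c))*(p + ((c + c) + 7)) = (c + c)*(p + (2*c + 7)) = (2*c)*(p + (7 + 2*c)) = (2*c)*(7 + p + 2*c) = 2*c*(7 + p + 2*c))
x(√(20 - 4))*t(25, -10) - 310 = √(20 - 4)*(2*25*(7 - 10 + 2*25)) - 310 = √16*(2*25*(7 - 10 + 50)) - 310 = 4*(2*25*47) - 310 = 4*2350 - 310 = 9400 - 310 = 9090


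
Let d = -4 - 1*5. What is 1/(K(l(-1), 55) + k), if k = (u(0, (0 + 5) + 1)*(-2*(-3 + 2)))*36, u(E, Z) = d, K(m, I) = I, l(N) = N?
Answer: -1/593 ≈ -0.0016863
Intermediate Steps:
d = -9 (d = -4 - 5 = -9)
u(E, Z) = -9
k = -648 (k = -(-18)*(-3 + 2)*36 = -(-18)*(-1)*36 = -9*2*36 = -18*36 = -648)
1/(K(l(-1), 55) + k) = 1/(55 - 648) = 1/(-593) = -1/593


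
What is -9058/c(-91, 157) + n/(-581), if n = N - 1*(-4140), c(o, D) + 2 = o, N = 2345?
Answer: 4659593/54033 ≈ 86.236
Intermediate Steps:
c(o, D) = -2 + o
n = 6485 (n = 2345 - 1*(-4140) = 2345 + 4140 = 6485)
-9058/c(-91, 157) + n/(-581) = -9058/(-2 - 91) + 6485/(-581) = -9058/(-93) + 6485*(-1/581) = -9058*(-1/93) - 6485/581 = 9058/93 - 6485/581 = 4659593/54033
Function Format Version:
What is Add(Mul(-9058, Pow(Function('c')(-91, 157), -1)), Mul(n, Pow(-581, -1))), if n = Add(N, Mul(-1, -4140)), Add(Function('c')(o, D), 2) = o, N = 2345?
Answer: Rational(4659593, 54033) ≈ 86.236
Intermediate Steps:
Function('c')(o, D) = Add(-2, o)
n = 6485 (n = Add(2345, Mul(-1, -4140)) = Add(2345, 4140) = 6485)
Add(Mul(-9058, Pow(Function('c')(-91, 157), -1)), Mul(n, Pow(-581, -1))) = Add(Mul(-9058, Pow(Add(-2, -91), -1)), Mul(6485, Pow(-581, -1))) = Add(Mul(-9058, Pow(-93, -1)), Mul(6485, Rational(-1, 581))) = Add(Mul(-9058, Rational(-1, 93)), Rational(-6485, 581)) = Add(Rational(9058, 93), Rational(-6485, 581)) = Rational(4659593, 54033)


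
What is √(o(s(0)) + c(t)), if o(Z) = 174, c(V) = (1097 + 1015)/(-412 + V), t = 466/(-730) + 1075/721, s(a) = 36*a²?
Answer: √494226700494580014/54099799 ≈ 12.995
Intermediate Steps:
t = 224382/263165 (t = 466*(-1/730) + 1075*(1/721) = -233/365 + 1075/721 = 224382/263165 ≈ 0.85263)
c(V) = 2112/(-412 + V)
√(o(s(0)) + c(t)) = √(174 + 2112/(-412 + 224382/263165)) = √(174 + 2112/(-108199598/263165)) = √(174 + 2112*(-263165/108199598)) = √(174 - 277902240/54099799) = √(9135462786/54099799) = √494226700494580014/54099799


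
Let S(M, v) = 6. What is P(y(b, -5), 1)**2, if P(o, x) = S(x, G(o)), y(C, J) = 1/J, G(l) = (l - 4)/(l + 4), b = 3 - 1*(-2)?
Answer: 36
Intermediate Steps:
b = 5 (b = 3 + 2 = 5)
G(l) = (-4 + l)/(4 + l)
P(o, x) = 6
P(y(b, -5), 1)**2 = 6**2 = 36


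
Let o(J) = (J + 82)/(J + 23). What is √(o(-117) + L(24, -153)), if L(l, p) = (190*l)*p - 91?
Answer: I*√6165501266/94 ≈ 835.33*I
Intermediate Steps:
L(l, p) = -91 + 190*l*p (L(l, p) = 190*l*p - 91 = -91 + 190*l*p)
o(J) = (82 + J)/(23 + J)
√(o(-117) + L(24, -153)) = √((82 - 117)/(23 - 117) + (-91 + 190*24*(-153))) = √(-35/(-94) + (-91 - 697680)) = √(-1/94*(-35) - 697771) = √(35/94 - 697771) = √(-65590439/94) = I*√6165501266/94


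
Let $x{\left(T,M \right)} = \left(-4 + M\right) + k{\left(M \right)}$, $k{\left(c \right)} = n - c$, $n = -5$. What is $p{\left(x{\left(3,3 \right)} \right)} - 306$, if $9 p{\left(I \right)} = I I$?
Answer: $-297$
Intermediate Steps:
$k{\left(c \right)} = -5 - c$
$x{\left(T,M \right)} = -9$ ($x{\left(T,M \right)} = \left(-4 + M\right) - \left(5 + M\right) = -9$)
$p{\left(I \right)} = \frac{I^{2}}{9}$ ($p{\left(I \right)} = \frac{I I}{9} = \frac{I^{2}}{9}$)
$p{\left(x{\left(3,3 \right)} \right)} - 306 = \frac{\left(-9\right)^{2}}{9} - 306 = \frac{1}{9} \cdot 81 - 306 = 9 - 306 = -297$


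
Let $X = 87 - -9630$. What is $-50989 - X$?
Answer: $-60706$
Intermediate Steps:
$X = 9717$ ($X = 87 + 9630 = 9717$)
$-50989 - X = -50989 - 9717 = -60706$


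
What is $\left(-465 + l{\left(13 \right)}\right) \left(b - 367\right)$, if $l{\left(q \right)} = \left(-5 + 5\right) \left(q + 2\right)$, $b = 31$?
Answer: $156240$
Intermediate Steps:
$l{\left(q \right)} = 0$ ($l{\left(q \right)} = 0 \left(2 + q\right) = 0$)
$\left(-465 + l{\left(13 \right)}\right) \left(b - 367\right) = \left(-465 + 0\right) \left(31 - 367\right) = \left(-465\right) \left(-336\right) = 156240$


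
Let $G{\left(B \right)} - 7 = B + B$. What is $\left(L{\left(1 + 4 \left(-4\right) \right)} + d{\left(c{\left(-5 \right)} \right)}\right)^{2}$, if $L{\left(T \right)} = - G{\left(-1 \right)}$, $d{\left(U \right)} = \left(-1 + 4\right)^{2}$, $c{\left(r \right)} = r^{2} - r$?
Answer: $16$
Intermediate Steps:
$G{\left(B \right)} = 7 + 2 B$ ($G{\left(B \right)} = 7 + \left(B + B\right) = 7 + 2 B$)
$d{\left(U \right)} = 9$ ($d{\left(U \right)} = 3^{2} = 9$)
$L{\left(T \right)} = -5$ ($L{\left(T \right)} = - (7 + 2 \left(-1\right)) = - (7 - 2) = \left(-1\right) 5 = -5$)
$\left(L{\left(1 + 4 \left(-4\right) \right)} + d{\left(c{\left(-5 \right)} \right)}\right)^{2} = \left(-5 + 9\right)^{2} = 4^{2} = 16$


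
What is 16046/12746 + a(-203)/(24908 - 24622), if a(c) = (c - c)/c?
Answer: 8023/6373 ≈ 1.2589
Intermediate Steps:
a(c) = 0 (a(c) = 0/c = 0)
16046/12746 + a(-203)/(24908 - 24622) = 16046/12746 + 0/(24908 - 24622) = 16046*(1/12746) + 0/286 = 8023/6373 + 0*(1/286) = 8023/6373 + 0 = 8023/6373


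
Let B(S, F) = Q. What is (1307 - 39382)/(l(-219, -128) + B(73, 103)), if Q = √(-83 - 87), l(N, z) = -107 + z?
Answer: 1789525/11079 + 7615*I*√170/11079 ≈ 161.52 + 8.9618*I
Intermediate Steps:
Q = I*√170 (Q = √(-170) = I*√170 ≈ 13.038*I)
B(S, F) = I*√170
(1307 - 39382)/(l(-219, -128) + B(73, 103)) = (1307 - 39382)/((-107 - 128) + I*√170) = -38075/(-235 + I*√170)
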